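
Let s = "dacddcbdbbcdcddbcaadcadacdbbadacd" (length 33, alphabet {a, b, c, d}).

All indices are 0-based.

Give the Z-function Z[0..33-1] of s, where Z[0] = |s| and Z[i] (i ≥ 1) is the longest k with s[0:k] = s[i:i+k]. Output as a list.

Z[0]=33
i=1: i≥r, start 0; Z[1]=0
i=2: i≥r, start 0; Z[2]=0
i=3: i≥r, start 0; Z[3]=1 grow→box=[3,4)
i=4: i≥r, start 0; Z[4]=1 grow→box=[4,5)
i=5: i≥r, start 0; Z[5]=0
i=6: i≥r, start 0; Z[6]=0
i=7: i≥r, start 0; Z[7]=1 grow→box=[7,8)
i=8: i≥r, start 0; Z[8]=0
i=9: i≥r, start 0; Z[9]=0
i=10: i≥r, start 0; Z[10]=0
i=11: i≥r, start 0; Z[11]=1 grow→box=[11,12)
i=12: i≥r, start 0; Z[12]=0
i=13: i≥r, start 0; Z[13]=1 grow→box=[13,14)
i=14: i≥r, start 0; Z[14]=1 grow→box=[14,15)
i=15: i≥r, start 0; Z[15]=0
i=16: i≥r, start 0; Z[16]=0
i=17: i≥r, start 0; Z[17]=0
i=18: i≥r, start 0; Z[18]=0
i=19: i≥r, start 0; Z[19]=1 grow→box=[19,20)
i=20: i≥r, start 0; Z[20]=0
i=21: i≥r, start 0; Z[21]=0
i=22: i≥r, start 0; Z[22]=4 grow→box=[22,26)
i=23: min(r-i=3, Z[1]=0)=0; Z[23]=0
i=24: min(r-i=2, Z[2]=0)=0; Z[24]=0
i=25: min(r-i=1, Z[3]=1)=1; Z[25]=1
i=26: i≥r, start 0; Z[26]=0
i=27: i≥r, start 0; Z[27]=0
i=28: i≥r, start 0; Z[28]=0
i=29: i≥r, start 0; Z[29]=4 grow→box=[29,33)
i=30: min(r-i=3, Z[1]=0)=0; Z[30]=0
i=31: min(r-i=2, Z[2]=0)=0; Z[31]=0
i=32: min(r-i=1, Z[3]=1)=1; Z[32]=1

[33, 0, 0, 1, 1, 0, 0, 1, 0, 0, 0, 1, 0, 1, 1, 0, 0, 0, 0, 1, 0, 0, 4, 0, 0, 1, 0, 0, 0, 4, 0, 0, 1]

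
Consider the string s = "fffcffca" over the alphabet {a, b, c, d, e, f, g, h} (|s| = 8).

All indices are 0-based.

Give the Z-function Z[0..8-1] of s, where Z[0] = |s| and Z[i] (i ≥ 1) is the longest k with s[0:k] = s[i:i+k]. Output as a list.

[8, 2, 1, 0, 2, 1, 0, 0]

Z[0]=8
i=1: i≥r, start 0; Z[1]=2 extend→box=[1,3)
i=2: min(r-i=1, Z[1]=2)=1; Z[2]=1
i=3: i≥r, start 0; Z[3]=0
i=4: i≥r, start 0; Z[4]=2 extend→box=[4,6)
i=5: min(r-i=1, Z[1]=2)=1; Z[5]=1
i=6: i≥r, start 0; Z[6]=0
i=7: i≥r, start 0; Z[7]=0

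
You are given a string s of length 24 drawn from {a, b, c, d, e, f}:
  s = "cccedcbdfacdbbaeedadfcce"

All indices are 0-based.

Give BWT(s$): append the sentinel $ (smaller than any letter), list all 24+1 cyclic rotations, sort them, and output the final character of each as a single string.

rank  rotation                   last
    0  $cccedcbdfacdbbaeedadfcce  e
    1  acdbbaeedadfcce$cccedcbdf  f
    2  adfcce$cccedcbdfacdbbaeed  d
    3  aeedadfcce$cccedcbdfacdbb  b
    4  baeedadfcce$cccedcbdfacdb  b
    5  bbaeedadfcce$cccedcbdfacd  d
    6  bdfacdbbaeedadfcce$cccedc  c
    7  cbdfacdbbaeedadfcce$ccced  d
    8  cccedcbdfacdbbaeedadfcce$  $
    9  cce$cccedcbdfacdbbaeedadf  f
   10  ccedcbdfacdbbaeedadfcce$c  c
   11  cdbbaeedadfcce$cccedcbdfa  a
   12  ce$cccedcbdfacdbbaeedadfc  c
   13  cedcbdfacdbbaeedadfcce$cc  c
   14  dadfcce$cccedcbdfacdbbaee  e
   15  dbbaeedadfcce$cccedcbdfac  c
   16  dcbdfacdbbaeedadfcce$ccce  e
   17  dfacdbbaeedadfcce$cccedcb  b
   18  dfcce$cccedcbdfacdbbaeeda  a
   19  e$cccedcbdfacdbbaeedadfcc  c
   20  edadfcce$cccedcbdfacdbbae  e
   21  edcbdfacdbbaeedadfcce$ccc  c
   22  eedadfcce$cccedcbdfacdbba  a
   23  facdbbaeedadfcce$cccedcbd  d
   24  fcce$cccedcbdfacdbbaeedad  d

efdbbdcd$fcaccecebacecadd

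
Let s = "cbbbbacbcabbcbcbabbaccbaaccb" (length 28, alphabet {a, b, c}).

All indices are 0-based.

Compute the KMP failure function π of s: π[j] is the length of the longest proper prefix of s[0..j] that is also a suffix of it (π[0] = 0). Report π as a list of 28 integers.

π[0] = 0
j=1 s[j]='b': π[1]=0 (border '')
j=2 s[j]='b': π[2]=0 (border '')
j=3 s[j]='b': π[3]=0 (border '')
j=4 s[j]='b': π[4]=0 (border '')
j=5 s[j]='a': π[5]=0 (border '')
j=6 s[j]='c': π[6]=1 (border 'c')
j=7 s[j]='b': π[7]=2 (border 'cb')
j=8 s[j]='c': k: 2→0; π[8]=1 (border 'c')
j=9 s[j]='a': k: 1→0; π[9]=0 (border '')
j=10 s[j]='b': π[10]=0 (border '')
j=11 s[j]='b': π[11]=0 (border '')
j=12 s[j]='c': π[12]=1 (border 'c')
j=13 s[j]='b': π[13]=2 (border 'cb')
j=14 s[j]='c': k: 2→0; π[14]=1 (border 'c')
j=15 s[j]='b': π[15]=2 (border 'cb')
j=16 s[j]='a': k: 2→0; π[16]=0 (border '')
j=17 s[j]='b': π[17]=0 (border '')
j=18 s[j]='b': π[18]=0 (border '')
j=19 s[j]='a': π[19]=0 (border '')
j=20 s[j]='c': π[20]=1 (border 'c')
j=21 s[j]='c': k: 1→0; π[21]=1 (border 'c')
j=22 s[j]='b': π[22]=2 (border 'cb')
j=23 s[j]='a': k: 2→0; π[23]=0 (border '')
j=24 s[j]='a': π[24]=0 (border '')
j=25 s[j]='c': π[25]=1 (border 'c')
j=26 s[j]='c': k: 1→0; π[26]=1 (border 'c')
j=27 s[j]='b': π[27]=2 (border 'cb')

[0, 0, 0, 0, 0, 0, 1, 2, 1, 0, 0, 0, 1, 2, 1, 2, 0, 0, 0, 0, 1, 1, 2, 0, 0, 1, 1, 2]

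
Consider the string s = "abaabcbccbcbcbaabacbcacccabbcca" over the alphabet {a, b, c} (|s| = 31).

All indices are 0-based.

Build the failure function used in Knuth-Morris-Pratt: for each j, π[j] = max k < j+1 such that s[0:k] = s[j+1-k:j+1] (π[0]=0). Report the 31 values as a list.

π[0] = 0
j=1 s[j]='b': π[1]=0 (border '')
j=2 s[j]='a': π[2]=1 (border 'a')
j=3 s[j]='a': k: 1→0; π[3]=1 (border 'a')
j=4 s[j]='b': π[4]=2 (border 'ab')
j=5 s[j]='c': k: 2→0; π[5]=0 (border '')
j=6 s[j]='b': π[6]=0 (border '')
j=7 s[j]='c': π[7]=0 (border '')
j=8 s[j]='c': π[8]=0 (border '')
j=9 s[j]='b': π[9]=0 (border '')
j=10 s[j]='c': π[10]=0 (border '')
j=11 s[j]='b': π[11]=0 (border '')
j=12 s[j]='c': π[12]=0 (border '')
j=13 s[j]='b': π[13]=0 (border '')
j=14 s[j]='a': π[14]=1 (border 'a')
j=15 s[j]='a': k: 1→0; π[15]=1 (border 'a')
j=16 s[j]='b': π[16]=2 (border 'ab')
j=17 s[j]='a': π[17]=3 (border 'aba')
j=18 s[j]='c': k: 3→1→0; π[18]=0 (border '')
j=19 s[j]='b': π[19]=0 (border '')
j=20 s[j]='c': π[20]=0 (border '')
j=21 s[j]='a': π[21]=1 (border 'a')
j=22 s[j]='c': k: 1→0; π[22]=0 (border '')
j=23 s[j]='c': π[23]=0 (border '')
j=24 s[j]='c': π[24]=0 (border '')
j=25 s[j]='a': π[25]=1 (border 'a')
j=26 s[j]='b': π[26]=2 (border 'ab')
j=27 s[j]='b': k: 2→0; π[27]=0 (border '')
j=28 s[j]='c': π[28]=0 (border '')
j=29 s[j]='c': π[29]=0 (border '')
j=30 s[j]='a': π[30]=1 (border 'a')

[0, 0, 1, 1, 2, 0, 0, 0, 0, 0, 0, 0, 0, 0, 1, 1, 2, 3, 0, 0, 0, 1, 0, 0, 0, 1, 2, 0, 0, 0, 1]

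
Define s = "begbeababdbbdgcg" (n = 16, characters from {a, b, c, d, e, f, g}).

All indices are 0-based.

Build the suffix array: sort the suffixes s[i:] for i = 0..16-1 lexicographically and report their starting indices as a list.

sorted suffixes:
  #0 SA[0]=5  'ababdbbdgcg'
  #1 SA[1]=7  'abdbbdgcg'
  #2 SA[2]=6  'babdbbdgcg'
  #3 SA[3]=10  'bbdgcg'
  #4 SA[4]=8  'bdbbdgcg'
  #5 SA[5]=11  'bdgcg'
  #6 SA[6]=3  'beababdbbdgcg'
  #7 SA[7]=0  'begbeababdbbdgcg'
  #8 SA[8]=14  'cg'
  #9 SA[9]=9  'dbbdgcg'
  #10 SA[10]=12  'dgcg'
  #11 SA[11]=4  'eababdbbdgcg'
  #12 SA[12]=1  'egbeababdbbdgcg'
  #13 SA[13]=15  'g'
  #14 SA[14]=2  'gbeababdbbdgcg'
  #15 SA[15]=13  'gcg'

[5, 7, 6, 10, 8, 11, 3, 0, 14, 9, 12, 4, 1, 15, 2, 13]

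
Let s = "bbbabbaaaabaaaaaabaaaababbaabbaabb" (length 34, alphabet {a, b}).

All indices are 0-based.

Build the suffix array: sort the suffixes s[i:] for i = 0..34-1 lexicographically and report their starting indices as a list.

[11, 12, 6, 13, 18, 7, 14, 19, 8, 15, 20, 30, 26, 9, 16, 21, 31, 3, 27, 23, 33, 10, 5, 17, 29, 25, 2, 22, 32, 4, 28, 24, 1, 0]

rank→(start, suffix):
  0 → (11, 'aaaaaabaaaababbaabbaabb')
  1 → (12, 'aaaaabaaaababbaabbaabb')
  2 → (6, 'aaaabaaaaaabaaaababbaabbaabb')
  3 → (13, 'aaaabaaaababbaabbaabb')
  4 → (18, 'aaaababbaabbaabb')
  5 → (7, 'aaabaaaaaabaaaababbaabbaabb')
  6 → (14, 'aaabaaaababbaabbaabb')
  7 → (19, 'aaababbaabbaabb')
  8 → (8, 'aabaaaaaabaaaababbaabbaabb')
  9 → (15, 'aabaaaababbaabbaabb')
  10 → (20, 'aababbaabbaabb')
  11 → (30, 'aabb')
  12 → (26, 'aabbaabb')
  13 → (9, 'abaaaaaabaaaababbaabbaabb')
  14 → (16, 'abaaaababbaabbaabb')
  15 → (21, 'ababbaabbaabb')
  16 → (31, 'abb')
  17 → (3, 'abbaaaabaaaaaabaaaababbaabbaabb')
  18 → (27, 'abbaabb')
  19 → (23, 'abbaabbaabb')
  20 → (33, 'b')
  21 → (10, 'baaaaaabaaaababbaabbaabb')
  22 → (5, 'baaaabaaaaaabaaaababbaabbaabb')
  23 → (17, 'baaaababbaabbaabb')
  24 → (29, 'baabb')
  25 → (25, 'baabbaabb')
  26 → (2, 'babbaaaabaaaaaabaaaababbaabbaabb')
  27 → (22, 'babbaabbaabb')
  28 → (32, 'bb')
  29 → (4, 'bbaaaabaaaaaabaaaababbaabbaabb')
  30 → (28, 'bbaabb')
  31 → (24, 'bbaabbaabb')
  32 → (1, 'bbabbaaaabaaaaaabaaaababbaabbaabb')
  33 → (0, 'bbbabbaaaabaaaaaabaaaababbaabbaabb')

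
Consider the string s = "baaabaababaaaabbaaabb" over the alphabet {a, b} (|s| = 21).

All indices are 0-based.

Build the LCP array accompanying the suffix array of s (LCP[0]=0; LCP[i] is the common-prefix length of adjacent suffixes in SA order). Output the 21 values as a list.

rank | idx | suffix
   0 |  10 | aaaabbaaabb
   1 |   1 | aaabaababaaaabbaaabb
   2 |  16 | aaabb
   3 |  11 | aaabbaaabb
   4 |   2 | aabaababaaaabbaaabb
   5 |   5 | aababaaaabbaaabb
   6 |  17 | aabb
   7 |  12 | aabbaaabb
   8 |   8 | abaaaabbaaabb
   9 |   3 | abaababaaaabbaaabb
  10 |   6 | ababaaaabbaaabb
  11 |  18 | abb
  12 |  13 | abbaaabb
  13 |  20 | b
  14 |   9 | baaaabbaaabb
  15 |   0 | baaabaababaaaabbaaabb
  16 |  15 | baaabb
  17 |   4 | baababaaaabbaaabb
  18 |   7 | babaaaabbaaabb
  19 |  19 | bb
  20 |  14 | bbaaabb

SA = [10, 1, 16, 11, 2, 5, 17, 12, 8, 3, 6, 18, 13, 20, 9, 0, 15, 4, 7, 19, 14]
[i] adj suffixes → lcp
  [1] 10/1 → 3 ('aaa')
  [2] 1/16 → 4 ('aaab')
  [3] 16/11 → 5 ('aaabb')
  [4] 11/2 → 2 ('aa')
  [5] 2/5 → 4 ('aaba')
  [6] 5/17 → 3 ('aab')
  [7] 17/12 → 4 ('aabb')
  [8] 12/8 → 1 ('a')
  [9] 8/3 → 4 ('abaa')
  [10] 3/6 → 3 ('aba')
  [11] 6/18 → 2 ('ab')
  [12] 18/13 → 3 ('abb')
  [13] 13/20 → 0 ('')
  [14] 20/9 → 1 ('b')
  [15] 9/0 → 4 ('baaa')
  [16] 0/15 → 5 ('baaab')
  [17] 15/4 → 3 ('baa')
  [18] 4/7 → 2 ('ba')
  [19] 7/19 → 1 ('b')
  [20] 19/14 → 2 ('bb')

[0, 3, 4, 5, 2, 4, 3, 4, 1, 4, 3, 2, 3, 0, 1, 4, 5, 3, 2, 1, 2]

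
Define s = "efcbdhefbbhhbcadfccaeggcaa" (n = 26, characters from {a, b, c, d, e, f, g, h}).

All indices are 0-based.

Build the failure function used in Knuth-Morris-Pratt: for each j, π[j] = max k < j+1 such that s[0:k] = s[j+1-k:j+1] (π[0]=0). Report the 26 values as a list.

[0, 0, 0, 0, 0, 0, 1, 2, 0, 0, 0, 0, 0, 0, 0, 0, 0, 0, 0, 0, 1, 0, 0, 0, 0, 0]

π[0] = 0
j=1 s[j]='f': π[1]=0 (border '')
j=2 s[j]='c': π[2]=0 (border '')
j=3 s[j]='b': π[3]=0 (border '')
j=4 s[j]='d': π[4]=0 (border '')
j=5 s[j]='h': π[5]=0 (border '')
j=6 s[j]='e': π[6]=1 (border 'e')
j=7 s[j]='f': π[7]=2 (border 'ef')
j=8 s[j]='b': k: 2→0; π[8]=0 (border '')
j=9 s[j]='b': π[9]=0 (border '')
j=10 s[j]='h': π[10]=0 (border '')
j=11 s[j]='h': π[11]=0 (border '')
j=12 s[j]='b': π[12]=0 (border '')
j=13 s[j]='c': π[13]=0 (border '')
j=14 s[j]='a': π[14]=0 (border '')
j=15 s[j]='d': π[15]=0 (border '')
j=16 s[j]='f': π[16]=0 (border '')
j=17 s[j]='c': π[17]=0 (border '')
j=18 s[j]='c': π[18]=0 (border '')
j=19 s[j]='a': π[19]=0 (border '')
j=20 s[j]='e': π[20]=1 (border 'e')
j=21 s[j]='g': k: 1→0; π[21]=0 (border '')
j=22 s[j]='g': π[22]=0 (border '')
j=23 s[j]='c': π[23]=0 (border '')
j=24 s[j]='a': π[24]=0 (border '')
j=25 s[j]='a': π[25]=0 (border '')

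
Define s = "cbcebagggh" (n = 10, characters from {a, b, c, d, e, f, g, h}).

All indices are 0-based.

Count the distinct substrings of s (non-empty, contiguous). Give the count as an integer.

50

rank→(start, suffix):
  0 → (5, 'agggh')
  1 → (4, 'bagggh')
  2 → (1, 'bcebagggh')
  3 → (0, 'cbcebagggh')
  4 → (2, 'cebagggh')
  5 → (3, 'ebagggh')
  6 → (6, 'gggh')
  7 → (7, 'ggh')
  8 → (8, 'gh')
  9 → (9, 'h')

SA = [5, 4, 1, 0, 2, 3, 6, 7, 8, 9]
i: (SA[i-1],SA[i]) lcp shared
  1: (5,4) 0 ''
  2: (4,1) 1 'b'
  3: (1,0) 0 ''
  4: (0,2) 1 'c'
  5: (2,3) 0 ''
  6: (3,6) 0 ''
  7: (6,7) 2 'gg'
  8: (7,8) 1 'g'
  9: (8,9) 0 ''

n(n+1)/2 = 10·11/2 = 55
Σ LCP = 0 + 0 + 1 + 0 + 1 + 0 + 0 + 2 + 1 + 0 = 5
distinct = 55 − 5 = 50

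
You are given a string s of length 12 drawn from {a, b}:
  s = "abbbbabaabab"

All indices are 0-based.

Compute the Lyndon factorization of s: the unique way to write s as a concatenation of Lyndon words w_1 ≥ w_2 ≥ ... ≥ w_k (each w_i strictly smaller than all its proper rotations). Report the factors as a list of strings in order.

["abbbb", "ab", "aabab"]

emit factor 1: 'abbbb' (i=0, period=5)
emit factor 2: 'ab' (i=5, period=2)
emit factor 3: 'aabab' (i=7, period=5)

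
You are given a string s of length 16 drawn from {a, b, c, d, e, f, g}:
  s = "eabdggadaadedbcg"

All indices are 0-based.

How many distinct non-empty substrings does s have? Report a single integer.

sorted suffixes:
  #0 SA[0]=8  'aadedbcg'
  #1 SA[1]=1  'abdggadaadedbcg'
  #2 SA[2]=6  'adaadedbcg'
  #3 SA[3]=9  'adedbcg'
  #4 SA[4]=13  'bcg'
  #5 SA[5]=2  'bdggadaadedbcg'
  #6 SA[6]=14  'cg'
  #7 SA[7]=7  'daadedbcg'
  #8 SA[8]=12  'dbcg'
  #9 SA[9]=10  'dedbcg'
  #10 SA[10]=3  'dggadaadedbcg'
  #11 SA[11]=0  'eabdggadaadedbcg'
  #12 SA[12]=11  'edbcg'
  #13 SA[13]=15  'g'
  #14 SA[14]=5  'gadaadedbcg'
  #15 SA[15]=4  'ggadaadedbcg'

SA = [8, 1, 6, 9, 13, 2, 14, 7, 12, 10, 3, 0, 11, 15, 5, 4]
[i] adj suffixes → lcp
  [1] 8/1 → 1 ('a')
  [2] 1/6 → 1 ('a')
  [3] 6/9 → 2 ('ad')
  [4] 9/13 → 0 ('')
  [5] 13/2 → 1 ('b')
  [6] 2/14 → 0 ('')
  [7] 14/7 → 0 ('')
  [8] 7/12 → 1 ('d')
  [9] 12/10 → 1 ('d')
  [10] 10/3 → 1 ('d')
  [11] 3/0 → 0 ('')
  [12] 0/11 → 1 ('e')
  [13] 11/15 → 0 ('')
  [14] 15/5 → 1 ('g')
  [15] 5/4 → 1 ('g')

n(n+1)/2 = 16·17/2 = 136
Σ LCP = 0 + 1 + 1 + 2 + 0 + 1 + 0 + 0 + 1 + 1 + 1 + 0 + 1 + 0 + 1 + 1 = 11
distinct = 136 − 11 = 125

125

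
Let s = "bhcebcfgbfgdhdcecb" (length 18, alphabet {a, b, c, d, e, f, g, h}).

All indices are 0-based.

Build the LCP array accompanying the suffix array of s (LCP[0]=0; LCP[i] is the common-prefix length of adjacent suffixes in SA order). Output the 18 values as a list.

sorted suffixes:
  #0 SA[0]=17  'b'
  #1 SA[1]=4  'bcfgbfgdhdcecb'
  #2 SA[2]=8  'bfgdhdcecb'
  #3 SA[3]=0  'bhcebcfgbfgdhdcecb'
  #4 SA[4]=16  'cb'
  #5 SA[5]=2  'cebcfgbfgdhdcecb'
  #6 SA[6]=14  'cecb'
  #7 SA[7]=5  'cfgbfgdhdcecb'
  #8 SA[8]=13  'dcecb'
  #9 SA[9]=11  'dhdcecb'
  #10 SA[10]=3  'ebcfgbfgdhdcecb'
  #11 SA[11]=15  'ecb'
  #12 SA[12]=6  'fgbfgdhdcecb'
  #13 SA[13]=9  'fgdhdcecb'
  #14 SA[14]=7  'gbfgdhdcecb'
  #15 SA[15]=10  'gdhdcecb'
  #16 SA[16]=1  'hcebcfgbfgdhdcecb'
  #17 SA[17]=12  'hdcecb'

SA = [17, 4, 8, 0, 16, 2, 14, 5, 13, 11, 3, 15, 6, 9, 7, 10, 1, 12]
[i] adj suffixes → lcp
  [1] 17/4 → 1 ('b')
  [2] 4/8 → 1 ('b')
  [3] 8/0 → 1 ('b')
  [4] 0/16 → 0 ('')
  [5] 16/2 → 1 ('c')
  [6] 2/14 → 2 ('ce')
  [7] 14/5 → 1 ('c')
  [8] 5/13 → 0 ('')
  [9] 13/11 → 1 ('d')
  [10] 11/3 → 0 ('')
  [11] 3/15 → 1 ('e')
  [12] 15/6 → 0 ('')
  [13] 6/9 → 2 ('fg')
  [14] 9/7 → 0 ('')
  [15] 7/10 → 1 ('g')
  [16] 10/1 → 0 ('')
  [17] 1/12 → 1 ('h')

[0, 1, 1, 1, 0, 1, 2, 1, 0, 1, 0, 1, 0, 2, 0, 1, 0, 1]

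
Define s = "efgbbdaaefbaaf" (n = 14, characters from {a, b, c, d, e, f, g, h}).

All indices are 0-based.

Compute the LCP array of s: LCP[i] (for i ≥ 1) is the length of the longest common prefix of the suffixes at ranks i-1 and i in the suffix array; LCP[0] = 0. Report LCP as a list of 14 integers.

sorted suffixes:
  #0 SA[0]=6  'aaefbaaf'
  #1 SA[1]=11  'aaf'
  #2 SA[2]=7  'aefbaaf'
  #3 SA[3]=12  'af'
  #4 SA[4]=10  'baaf'
  #5 SA[5]=3  'bbdaaefbaaf'
  #6 SA[6]=4  'bdaaefbaaf'
  #7 SA[7]=5  'daaefbaaf'
  #8 SA[8]=8  'efbaaf'
  #9 SA[9]=0  'efgbbdaaefbaaf'
  #10 SA[10]=13  'f'
  #11 SA[11]=9  'fbaaf'
  #12 SA[12]=1  'fgbbdaaefbaaf'
  #13 SA[13]=2  'gbbdaaefbaaf'

SA = [6, 11, 7, 12, 10, 3, 4, 5, 8, 0, 13, 9, 1, 2]
rank  pair      lcp
   1  s[6:],s[11:]  2  'aa'
   2  s[11:],s[7:]  1  'a'
   3  s[7:],s[12:]  1  'a'
   4  s[12:],s[10:]  0  ''
   5  s[10:],s[3:]  1  'b'
   6  s[3:],s[4:]  1  'b'
   7  s[4:],s[5:]  0  ''
   8  s[5:],s[8:]  0  ''
   9  s[8:],s[0:]  2  'ef'
  10  s[0:],s[13:]  0  ''
  11  s[13:],s[9:]  1  'f'
  12  s[9:],s[1:]  1  'f'
  13  s[1:],s[2:]  0  ''

[0, 2, 1, 1, 0, 1, 1, 0, 0, 2, 0, 1, 1, 0]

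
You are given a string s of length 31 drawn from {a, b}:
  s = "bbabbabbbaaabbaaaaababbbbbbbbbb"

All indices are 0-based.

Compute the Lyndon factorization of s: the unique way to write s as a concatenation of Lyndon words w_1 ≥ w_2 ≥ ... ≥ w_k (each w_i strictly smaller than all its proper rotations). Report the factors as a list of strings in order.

emit factor 1: 'b' (i=0, period=1)
emit factor 2: 'b' (i=1, period=1)
emit factor 3: 'abbabbb' (i=2, period=7)
emit factor 4: 'aaabb' (i=9, period=5)
emit factor 5: 'aaaaababbbbbbbbbb' (i=14, period=17)

["b", "b", "abbabbb", "aaabb", "aaaaababbbbbbbbbb"]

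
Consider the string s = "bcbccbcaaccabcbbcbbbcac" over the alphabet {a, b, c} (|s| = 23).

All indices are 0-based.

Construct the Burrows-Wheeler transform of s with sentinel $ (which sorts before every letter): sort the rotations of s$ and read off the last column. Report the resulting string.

ccccacbccbba$cabcbbbcbab

rank  rotation                  last
    0  $bcbccbcaaccabcbbcbbbcac  c
    1  aaccabcbbcbbbcac$bcbccbc  c
    2  abcbbcbbbcac$bcbccbcaacc  c
    3  ac$bcbccbcaaccabcbbcbbbc  c
    4  accabcbbcbbbcac$bcbccbca  a
    5  bbbcac$bcbccbcaaccabcbbc  c
    6  bbcac$bcbccbcaaccabcbbcb  b
    7  bbcbbbcac$bcbccbcaaccabc  c
    8  bcaaccabcbbcbbbcac$bcbcc  c
    9  bcac$bcbccbcaaccabcbbcbb  b
   10  bcbbbcac$bcbccbcaaccabcb  b
   11  bcbbcbbbcac$bcbccbcaacca  a
   12  bcbccbcaaccabcbbcbbbcac$  $
   13  bccbcaaccabcbbcbbbcac$bc  c
   14  c$bcbccbcaaccabcbbcbbbca  a
   15  caaccabcbbcbbbcac$bcbccb  b
   16  cabcbbcbbbcac$bcbccbcaac  c
   17  cac$bcbccbcaaccabcbbcbbb  b
   18  cbbbcac$bcbccbcaaccabcbb  b
   19  cbbcbbbcac$bcbccbcaaccab  b
   20  cbcaaccabcbbcbbbcac$bcbc  c
   21  cbccbcaaccabcbbcbbbcac$b  b
   22  ccabcbbcbbbcac$bcbccbcaa  a
   23  ccbcaaccabcbbcbbbcac$bcb  b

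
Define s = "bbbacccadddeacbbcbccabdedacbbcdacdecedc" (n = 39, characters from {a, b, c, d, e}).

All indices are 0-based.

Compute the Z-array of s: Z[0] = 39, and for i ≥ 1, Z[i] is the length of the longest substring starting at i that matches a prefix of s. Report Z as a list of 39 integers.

Z[0]=39
i=1: fresh scan; Z[1]=2 grow→box=[1,3)
i=2: min(r-i=1, Z[1]=2)=1; Z[2]=1
i=3: fresh scan; Z[3]=0
i=4: fresh scan; Z[4]=0
i=5: fresh scan; Z[5]=0
i=6: fresh scan; Z[6]=0
i=7: fresh scan; Z[7]=0
i=8: fresh scan; Z[8]=0
i=9: fresh scan; Z[9]=0
i=10: fresh scan; Z[10]=0
i=11: fresh scan; Z[11]=0
i=12: fresh scan; Z[12]=0
i=13: fresh scan; Z[13]=0
i=14: fresh scan; Z[14]=2 grow→box=[14,16)
i=15: min(r-i=1, Z[1]=2)=1; Z[15]=1
i=16: fresh scan; Z[16]=0
i=17: fresh scan; Z[17]=1 grow→box=[17,18)
i=18: fresh scan; Z[18]=0
i=19: fresh scan; Z[19]=0
i=20: fresh scan; Z[20]=0
i=21: fresh scan; Z[21]=1 grow→box=[21,22)
i=22: fresh scan; Z[22]=0
i=23: fresh scan; Z[23]=0
i=24: fresh scan; Z[24]=0
i=25: fresh scan; Z[25]=0
i=26: fresh scan; Z[26]=0
i=27: fresh scan; Z[27]=2 grow→box=[27,29)
i=28: min(r-i=1, Z[1]=2)=1; Z[28]=1
i=29: fresh scan; Z[29]=0
i=30: fresh scan; Z[30]=0
i=31: fresh scan; Z[31]=0
i=32: fresh scan; Z[32]=0
i=33: fresh scan; Z[33]=0
i=34: fresh scan; Z[34]=0
i=35: fresh scan; Z[35]=0
i=36: fresh scan; Z[36]=0
i=37: fresh scan; Z[37]=0
i=38: fresh scan; Z[38]=0

[39, 2, 1, 0, 0, 0, 0, 0, 0, 0, 0, 0, 0, 0, 2, 1, 0, 1, 0, 0, 0, 1, 0, 0, 0, 0, 0, 2, 1, 0, 0, 0, 0, 0, 0, 0, 0, 0, 0]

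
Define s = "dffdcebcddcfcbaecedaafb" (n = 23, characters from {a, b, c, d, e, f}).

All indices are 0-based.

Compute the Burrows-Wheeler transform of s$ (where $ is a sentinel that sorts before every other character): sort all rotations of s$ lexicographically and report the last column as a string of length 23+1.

rank  rotation                  last
    0  $dffdcebcddcfcbaecedaafb  b
    1  aafb$dffdcebcddcfcbaeced  d
    2  aecedaafb$dffdcebcddcfcb  b
    3  afb$dffdcebcddcfcbaeceda  a
    4  b$dffdcebcddcfcbaecedaaf  f
    5  baecedaafb$dffdcebcddcfc  c
    6  bcddcfcbaecedaafb$dffdce  e
    7  cbaecedaafb$dffdcebcddcf  f
    8  cddcfcbaecedaafb$dffdceb  b
    9  cebcddcfcbaecedaafb$dffd  d
   10  cedaafb$dffdcebcddcfcbae  e
   11  cfcbaecedaafb$dffdcebcdd  d
   12  daafb$dffdcebcddcfcbaece  e
   13  dcebcddcfcbaecedaafb$dff  f
   14  dcfcbaecedaafb$dffdcebcd  d
   15  ddcfcbaecedaafb$dffdcebc  c
   16  dffdcebcddcfcbaecedaafb$  $
   17  ebcddcfcbaecedaafb$dffdc  c
   18  ecedaafb$dffdcebcddcfcba  a
   19  edaafb$dffdcebcddcfcbaec  c
   20  fb$dffdcebcddcfcbaecedaa  a
   21  fcbaecedaafb$dffdcebcddc  c
   22  fdcebcddcfcbaecedaafb$df  f
   23  ffdcebcddcfcbaecedaafb$d  d

bdbafcefbdedefdc$cacacfd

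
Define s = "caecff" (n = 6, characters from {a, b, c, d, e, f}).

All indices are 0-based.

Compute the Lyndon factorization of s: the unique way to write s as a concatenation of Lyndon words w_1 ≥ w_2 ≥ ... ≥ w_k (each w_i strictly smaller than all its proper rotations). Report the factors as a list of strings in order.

emit factor 1: 'c' (i=0, period=1)
emit factor 2: 'aecff' (i=1, period=5)

["c", "aecff"]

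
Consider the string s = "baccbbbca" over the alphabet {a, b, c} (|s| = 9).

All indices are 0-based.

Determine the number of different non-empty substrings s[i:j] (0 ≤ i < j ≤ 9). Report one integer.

38

rank→(start, suffix):
  0 → (8, 'a')
  1 → (1, 'accbbbca')
  2 → (0, 'baccbbbca')
  3 → (4, 'bbbca')
  4 → (5, 'bbca')
  5 → (6, 'bca')
  6 → (7, 'ca')
  7 → (3, 'cbbbca')
  8 → (2, 'ccbbbca')

SA = [8, 1, 0, 4, 5, 6, 7, 3, 2]
rank  pair      lcp
   1  s[8:],s[1:]  1  'a'
   2  s[1:],s[0:]  0  ''
   3  s[0:],s[4:]  1  'b'
   4  s[4:],s[5:]  2  'bb'
   5  s[5:],s[6:]  1  'b'
   6  s[6:],s[7:]  0  ''
   7  s[7:],s[3:]  1  'c'
   8  s[3:],s[2:]  1  'c'

n(n+1)/2 = 9·10/2 = 45
Σ LCP = 0 + 1 + 0 + 1 + 2 + 1 + 0 + 1 + 1 = 7
distinct = 45 − 7 = 38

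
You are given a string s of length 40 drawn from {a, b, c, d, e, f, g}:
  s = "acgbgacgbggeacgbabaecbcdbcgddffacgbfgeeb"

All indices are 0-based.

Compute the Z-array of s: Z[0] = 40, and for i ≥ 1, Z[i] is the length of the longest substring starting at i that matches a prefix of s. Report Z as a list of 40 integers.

[40, 0, 0, 0, 0, 5, 0, 0, 0, 0, 0, 0, 4, 0, 0, 0, 1, 0, 1, 0, 0, 0, 0, 0, 0, 0, 0, 0, 0, 0, 0, 4, 0, 0, 0, 0, 0, 0, 0, 0]

Z[0]=40
i=1: fresh scan; Z[1]=0
i=2: fresh scan; Z[2]=0
i=3: fresh scan; Z[3]=0
i=4: fresh scan; Z[4]=0
i=5: fresh scan; Z[5]=5 extend→box=[5,10)
i=6: min(r-i=4, Z[1]=0)=0; Z[6]=0
i=7: min(r-i=3, Z[2]=0)=0; Z[7]=0
i=8: min(r-i=2, Z[3]=0)=0; Z[8]=0
i=9: min(r-i=1, Z[4]=0)=0; Z[9]=0
i=10: fresh scan; Z[10]=0
i=11: fresh scan; Z[11]=0
i=12: fresh scan; Z[12]=4 extend→box=[12,16)
i=13: min(r-i=3, Z[1]=0)=0; Z[13]=0
i=14: min(r-i=2, Z[2]=0)=0; Z[14]=0
i=15: min(r-i=1, Z[3]=0)=0; Z[15]=0
i=16: fresh scan; Z[16]=1 extend→box=[16,17)
i=17: fresh scan; Z[17]=0
i=18: fresh scan; Z[18]=1 extend→box=[18,19)
i=19: fresh scan; Z[19]=0
i=20: fresh scan; Z[20]=0
i=21: fresh scan; Z[21]=0
i=22: fresh scan; Z[22]=0
i=23: fresh scan; Z[23]=0
i=24: fresh scan; Z[24]=0
i=25: fresh scan; Z[25]=0
i=26: fresh scan; Z[26]=0
i=27: fresh scan; Z[27]=0
i=28: fresh scan; Z[28]=0
i=29: fresh scan; Z[29]=0
i=30: fresh scan; Z[30]=0
i=31: fresh scan; Z[31]=4 extend→box=[31,35)
i=32: min(r-i=3, Z[1]=0)=0; Z[32]=0
i=33: min(r-i=2, Z[2]=0)=0; Z[33]=0
i=34: min(r-i=1, Z[3]=0)=0; Z[34]=0
i=35: fresh scan; Z[35]=0
i=36: fresh scan; Z[36]=0
i=37: fresh scan; Z[37]=0
i=38: fresh scan; Z[38]=0
i=39: fresh scan; Z[39]=0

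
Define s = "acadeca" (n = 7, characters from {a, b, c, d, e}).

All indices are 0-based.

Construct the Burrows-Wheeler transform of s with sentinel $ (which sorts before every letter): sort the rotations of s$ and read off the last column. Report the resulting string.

rank  rotation  last
    0  $acadeca  a
    1  a$acadec  c
    2  acadeca$  $
    3  adeca$ac  c
    4  ca$acade  e
    5  cadeca$a  a
    6  deca$aca  a
    7  eca$acad  d

ac$ceaad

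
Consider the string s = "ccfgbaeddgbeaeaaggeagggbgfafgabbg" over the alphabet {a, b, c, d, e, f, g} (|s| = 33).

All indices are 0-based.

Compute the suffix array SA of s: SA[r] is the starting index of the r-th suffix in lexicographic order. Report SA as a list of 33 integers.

sorted suffixes:
  #0 SA[0]=14  'aaggeagggbgfafgabbg'
  #1 SA[1]=29  'abbg'
  #2 SA[2]=12  'aeaaggeagggbgfafgabbg'
  #3 SA[3]=5  'aeddgbeaeaaggeagggbgfafgabbg'
  #4 SA[4]=26  'afgabbg'
  #5 SA[5]=15  'aggeagggbgfafgabbg'
  #6 SA[6]=19  'agggbgfafgabbg'
  #7 SA[7]=4  'baeddgbeaeaaggeagggbgfafgabbg'
  #8 SA[8]=30  'bbg'
  #9 SA[9]=10  'beaeaaggeagggbgfafgabbg'
  #10 SA[10]=31  'bg'
  #11 SA[11]=23  'bgfafgabbg'
  #12 SA[12]=0  'ccfgbaeddgbeaeaaggeagggbgfafgabbg'
  #13 SA[13]=1  'cfgbaeddgbeaeaaggeagggbgfafgabbg'
  #14 SA[14]=7  'ddgbeaeaaggeagggbgfafgabbg'
  #15 SA[15]=8  'dgbeaeaaggeagggbgfafgabbg'
  #16 SA[16]=13  'eaaggeagggbgfafgabbg'
  #17 SA[17]=11  'eaeaaggeagggbgfafgabbg'
  #18 SA[18]=18  'eagggbgfafgabbg'
  #19 SA[19]=6  'eddgbeaeaaggeagggbgfafgabbg'
  #20 SA[20]=25  'fafgabbg'
  #21 SA[21]=27  'fgabbg'
  #22 SA[22]=2  'fgbaeddgbeaeaaggeagggbgfafgabbg'
  #23 SA[23]=32  'g'
  #24 SA[24]=28  'gabbg'
  #25 SA[25]=3  'gbaeddgbeaeaaggeagggbgfafgabbg'
  #26 SA[26]=9  'gbeaeaaggeagggbgfafgabbg'
  #27 SA[27]=22  'gbgfafgabbg'
  #28 SA[28]=17  'geagggbgfafgabbg'
  #29 SA[29]=24  'gfafgabbg'
  #30 SA[30]=21  'ggbgfafgabbg'
  #31 SA[31]=16  'ggeagggbgfafgabbg'
  #32 SA[32]=20  'gggbgfafgabbg'

[14, 29, 12, 5, 26, 15, 19, 4, 30, 10, 31, 23, 0, 1, 7, 8, 13, 11, 18, 6, 25, 27, 2, 32, 28, 3, 9, 22, 17, 24, 21, 16, 20]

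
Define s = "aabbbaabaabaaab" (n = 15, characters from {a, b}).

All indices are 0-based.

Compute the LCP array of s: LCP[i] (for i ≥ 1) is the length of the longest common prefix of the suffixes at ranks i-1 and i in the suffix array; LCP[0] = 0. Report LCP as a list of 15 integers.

sorted suffixes:
  #0 SA[0]=11  'aaab'
  #1 SA[1]=12  'aab'
  #2 SA[2]=8  'aabaaab'
  #3 SA[3]=5  'aabaabaaab'
  #4 SA[4]=0  'aabbbaabaabaaab'
  #5 SA[5]=13  'ab'
  #6 SA[6]=9  'abaaab'
  #7 SA[7]=6  'abaabaaab'
  #8 SA[8]=1  'abbbaabaabaaab'
  #9 SA[9]=14  'b'
  #10 SA[10]=10  'baaab'
  #11 SA[11]=7  'baabaaab'
  #12 SA[12]=4  'baabaabaaab'
  #13 SA[13]=3  'bbaabaabaaab'
  #14 SA[14]=2  'bbbaabaabaaab'

SA = [11, 12, 8, 5, 0, 13, 9, 6, 1, 14, 10, 7, 4, 3, 2]
[i] adj suffixes → lcp
  [1] 11/12 → 2 ('aa')
  [2] 12/8 → 3 ('aab')
  [3] 8/5 → 5 ('aabaa')
  [4] 5/0 → 3 ('aab')
  [5] 0/13 → 1 ('a')
  [6] 13/9 → 2 ('ab')
  [7] 9/6 → 4 ('abaa')
  [8] 6/1 → 2 ('ab')
  [9] 1/14 → 0 ('')
  [10] 14/10 → 1 ('b')
  [11] 10/7 → 3 ('baa')
  [12] 7/4 → 6 ('baabaa')
  [13] 4/3 → 1 ('b')
  [14] 3/2 → 2 ('bb')

[0, 2, 3, 5, 3, 1, 2, 4, 2, 0, 1, 3, 6, 1, 2]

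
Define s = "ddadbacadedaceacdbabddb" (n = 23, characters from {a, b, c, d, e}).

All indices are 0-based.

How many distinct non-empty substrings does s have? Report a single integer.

249

sorted suffixes:
  #0 SA[0]=18  'abddb'
  #1 SA[1]=5  'acadedaceacdbabddb'
  #2 SA[2]=14  'acdbabddb'
  #3 SA[3]=11  'aceacdbabddb'
  #4 SA[4]=2  'adbacadedaceacdbabddb'
  #5 SA[5]=7  'adedaceacdbabddb'
  #6 SA[6]=22  'b'
  #7 SA[7]=17  'babddb'
  #8 SA[8]=4  'bacadedaceacdbabddb'
  #9 SA[9]=19  'bddb'
  #10 SA[10]=6  'cadedaceacdbabddb'
  #11 SA[11]=15  'cdbabddb'
  #12 SA[12]=12  'ceacdbabddb'
  #13 SA[13]=10  'daceacdbabddb'
  #14 SA[14]=1  'dadbacadedaceacdbabddb'
  #15 SA[15]=21  'db'
  #16 SA[16]=16  'dbabddb'
  #17 SA[17]=3  'dbacadedaceacdbabddb'
  #18 SA[18]=0  'ddadbacadedaceacdbabddb'
  #19 SA[19]=20  'ddb'
  #20 SA[20]=8  'dedaceacdbabddb'
  #21 SA[21]=13  'eacdbabddb'
  #22 SA[22]=9  'edaceacdbabddb'

SA = [18, 5, 14, 11, 2, 7, 22, 17, 4, 19, 6, 15, 12, 10, 1, 21, 16, 3, 0, 20, 8, 13, 9]
rank  pair      lcp
   1  s[18:],s[5:]  1  'a'
   2  s[5:],s[14:]  2  'ac'
   3  s[14:],s[11:]  2  'ac'
   4  s[11:],s[2:]  1  'a'
   5  s[2:],s[7:]  2  'ad'
   6  s[7:],s[22:]  0  ''
   7  s[22:],s[17:]  1  'b'
   8  s[17:],s[4:]  2  'ba'
   9  s[4:],s[19:]  1  'b'
  10  s[19:],s[6:]  0  ''
  11  s[6:],s[15:]  1  'c'
  12  s[15:],s[12:]  1  'c'
  13  s[12:],s[10:]  0  ''
  14  s[10:],s[1:]  2  'da'
  15  s[1:],s[21:]  1  'd'
  16  s[21:],s[16:]  2  'db'
  17  s[16:],s[3:]  3  'dba'
  18  s[3:],s[0:]  1  'd'
  19  s[0:],s[20:]  2  'dd'
  20  s[20:],s[8:]  1  'd'
  21  s[8:],s[13:]  0  ''
  22  s[13:],s[9:]  1  'e'

n(n+1)/2 = 23·24/2 = 276
Σ LCP = 0 + 1 + 2 + 2 + 1 + 2 + 0 + 1 + 2 + 1 + 0 + 1 + 1 + 0 + 2 + 1 + 2 + 3 + 1 + 2 + 1 + 0 + 1 = 27
distinct = 276 − 27 = 249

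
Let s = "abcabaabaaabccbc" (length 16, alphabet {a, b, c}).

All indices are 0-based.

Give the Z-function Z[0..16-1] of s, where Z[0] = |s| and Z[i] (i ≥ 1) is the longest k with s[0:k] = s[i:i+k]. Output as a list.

[16, 0, 0, 2, 0, 1, 2, 0, 1, 1, 3, 0, 0, 0, 0, 0]

Z[0]=16
i=1: fresh scan; Z[1]=0
i=2: fresh scan; Z[2]=0
i=3: fresh scan; Z[3]=2 scan→box=[3,5)
i=4: min(r-i=1, Z[1]=0)=0; Z[4]=0
i=5: fresh scan; Z[5]=1 scan→box=[5,6)
i=6: fresh scan; Z[6]=2 scan→box=[6,8)
i=7: min(r-i=1, Z[1]=0)=0; Z[7]=0
i=8: fresh scan; Z[8]=1 scan→box=[8,9)
i=9: fresh scan; Z[9]=1 scan→box=[9,10)
i=10: fresh scan; Z[10]=3 scan→box=[10,13)
i=11: min(r-i=2, Z[1]=0)=0; Z[11]=0
i=12: min(r-i=1, Z[2]=0)=0; Z[12]=0
i=13: fresh scan; Z[13]=0
i=14: fresh scan; Z[14]=0
i=15: fresh scan; Z[15]=0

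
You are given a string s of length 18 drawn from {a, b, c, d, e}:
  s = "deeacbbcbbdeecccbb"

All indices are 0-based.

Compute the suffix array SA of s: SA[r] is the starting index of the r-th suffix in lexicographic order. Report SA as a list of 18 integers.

[3, 17, 16, 5, 8, 6, 9, 15, 4, 7, 14, 13, 0, 10, 2, 12, 1, 11]

rank | idx | suffix
   0 |   3 | acbbcbbdeecccbb
   1 |  17 | b
   2 |  16 | bb
   3 |   5 | bbcbbdeecccbb
   4 |   8 | bbdeecccbb
   5 |   6 | bcbbdeecccbb
   6 |   9 | bdeecccbb
   7 |  15 | cbb
   8 |   4 | cbbcbbdeecccbb
   9 |   7 | cbbdeecccbb
  10 |  14 | ccbb
  11 |  13 | cccbb
  12 |   0 | deeacbbcbbdeecccbb
  13 |  10 | deecccbb
  14 |   2 | eacbbcbbdeecccbb
  15 |  12 | ecccbb
  16 |   1 | eeacbbcbbdeecccbb
  17 |  11 | eecccbb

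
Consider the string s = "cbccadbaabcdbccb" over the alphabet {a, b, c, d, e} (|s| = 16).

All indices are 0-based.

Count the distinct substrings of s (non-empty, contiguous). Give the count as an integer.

118

sorted suffixes:
  #0 SA[0]=7  'aabcdbccb'
  #1 SA[1]=8  'abcdbccb'
  #2 SA[2]=4  'adbaabcdbccb'
  #3 SA[3]=15  'b'
  #4 SA[4]=6  'baabcdbccb'
  #5 SA[5]=1  'bccadbaabcdbccb'
  #6 SA[6]=12  'bccb'
  #7 SA[7]=9  'bcdbccb'
  #8 SA[8]=3  'cadbaabcdbccb'
  #9 SA[9]=14  'cb'
  #10 SA[10]=0  'cbccadbaabcdbccb'
  #11 SA[11]=2  'ccadbaabcdbccb'
  #12 SA[12]=13  'ccb'
  #13 SA[13]=10  'cdbccb'
  #14 SA[14]=5  'dbaabcdbccb'
  #15 SA[15]=11  'dbccb'

SA = [7, 8, 4, 15, 6, 1, 12, 9, 3, 14, 0, 2, 13, 10, 5, 11]
i: (SA[i-1],SA[i]) lcp shared
  1: (7,8) 1 'a'
  2: (8,4) 1 'a'
  3: (4,15) 0 ''
  4: (15,6) 1 'b'
  5: (6,1) 1 'b'
  6: (1,12) 3 'bcc'
  7: (12,9) 2 'bc'
  8: (9,3) 0 ''
  9: (3,14) 1 'c'
  10: (14,0) 2 'cb'
  11: (0,2) 1 'c'
  12: (2,13) 2 'cc'
  13: (13,10) 1 'c'
  14: (10,5) 0 ''
  15: (5,11) 2 'db'

n(n+1)/2 = 16·17/2 = 136
Σ LCP = 0 + 1 + 1 + 0 + 1 + 1 + 3 + 2 + 0 + 1 + 2 + 1 + 2 + 1 + 0 + 2 = 18
distinct = 136 − 18 = 118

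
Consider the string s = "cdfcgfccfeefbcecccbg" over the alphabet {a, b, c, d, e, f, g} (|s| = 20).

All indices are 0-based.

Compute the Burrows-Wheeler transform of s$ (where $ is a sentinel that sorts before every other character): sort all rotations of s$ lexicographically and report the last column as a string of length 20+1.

rank  rotation               last
    0  $cdfcgfccfeefbcecccbg  g
    1  bcecccbg$cdfcgfccfeef  f
    2  bg$cdfcgfccfeefbceccc  c
    3  cbg$cdfcgfccfeefbcecc  c
    4  ccbg$cdfcgfccfeefbcec  c
    5  cccbg$cdfcgfccfeefbce  e
    6  ccfeefbcecccbg$cdfcgf  f
    7  cdfcgfccfeefbcecccbg$  $
    8  cecccbg$cdfcgfccfeefb  b
    9  cfeefbcecccbg$cdfcgfc  c
   10  cgfccfeefbcecccbg$cdf  f
   11  dfcgfccfeefbcecccbg$c  c
   12  ecccbg$cdfcgfccfeefbc  c
   13  eefbcecccbg$cdfcgfccf  f
   14  efbcecccbg$cdfcgfccfe  e
   15  fbcecccbg$cdfcgfccfee  e
   16  fccfeefbcecccbg$cdfcg  g
   17  fcgfccfeefbcecccbg$cd  d
   18  feefbcecccbg$cdfcgfcc  c
   19  g$cdfcgfccfeefbcecccb  b
   20  gfccfeefbcecccbg$cdfc  c

gfcccef$bcfccfeegdcbc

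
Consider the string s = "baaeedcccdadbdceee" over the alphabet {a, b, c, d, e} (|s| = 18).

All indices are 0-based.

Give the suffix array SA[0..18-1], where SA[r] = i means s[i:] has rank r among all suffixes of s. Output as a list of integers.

sorted suffixes:
  #0 SA[0]=1  'aaeedcccdadbdceee'
  #1 SA[1]=10  'adbdceee'
  #2 SA[2]=2  'aeedcccdadbdceee'
  #3 SA[3]=0  'baaeedcccdadbdceee'
  #4 SA[4]=12  'bdceee'
  #5 SA[5]=6  'cccdadbdceee'
  #6 SA[6]=7  'ccdadbdceee'
  #7 SA[7]=8  'cdadbdceee'
  #8 SA[8]=14  'ceee'
  #9 SA[9]=9  'dadbdceee'
  #10 SA[10]=11  'dbdceee'
  #11 SA[11]=5  'dcccdadbdceee'
  #12 SA[12]=13  'dceee'
  #13 SA[13]=17  'e'
  #14 SA[14]=4  'edcccdadbdceee'
  #15 SA[15]=16  'ee'
  #16 SA[16]=3  'eedcccdadbdceee'
  #17 SA[17]=15  'eee'

[1, 10, 2, 0, 12, 6, 7, 8, 14, 9, 11, 5, 13, 17, 4, 16, 3, 15]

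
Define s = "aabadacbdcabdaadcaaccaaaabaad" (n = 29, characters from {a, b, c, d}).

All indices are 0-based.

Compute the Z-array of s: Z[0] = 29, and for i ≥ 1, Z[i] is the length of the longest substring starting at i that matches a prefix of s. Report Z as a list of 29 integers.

Z[0]=29
i=1: outside box; Z[1]=1 grow→box=[1,2)
i=2: outside box; Z[2]=0
i=3: outside box; Z[3]=1 grow→box=[3,4)
i=4: outside box; Z[4]=0
i=5: outside box; Z[5]=1 grow→box=[5,6)
i=6: outside box; Z[6]=0
i=7: outside box; Z[7]=0
i=8: outside box; Z[8]=0
i=9: outside box; Z[9]=0
i=10: outside box; Z[10]=1 grow→box=[10,11)
i=11: outside box; Z[11]=0
i=12: outside box; Z[12]=0
i=13: outside box; Z[13]=2 grow→box=[13,15)
i=14: min(r-i=1, Z[1]=1)=1; Z[14]=1
i=15: outside box; Z[15]=0
i=16: outside box; Z[16]=0
i=17: outside box; Z[17]=2 grow→box=[17,19)
i=18: min(r-i=1, Z[1]=1)=1; Z[18]=1
i=19: outside box; Z[19]=0
i=20: outside box; Z[20]=0
i=21: outside box; Z[21]=2 grow→box=[21,23)
i=22: min(r-i=1, Z[1]=1)=1; Z[22]=2 grow→box=[22,24)
i=23: min(r-i=1, Z[1]=1)=1; Z[23]=4 grow→box=[23,27)
i=24: min(r-i=3, Z[1]=1)=1; Z[24]=1
i=25: min(r-i=2, Z[2]=0)=0; Z[25]=0
i=26: min(r-i=1, Z[3]=1)=1; Z[26]=2 grow→box=[26,28)
i=27: min(r-i=1, Z[1]=1)=1; Z[27]=1
i=28: outside box; Z[28]=0

[29, 1, 0, 1, 0, 1, 0, 0, 0, 0, 1, 0, 0, 2, 1, 0, 0, 2, 1, 0, 0, 2, 2, 4, 1, 0, 2, 1, 0]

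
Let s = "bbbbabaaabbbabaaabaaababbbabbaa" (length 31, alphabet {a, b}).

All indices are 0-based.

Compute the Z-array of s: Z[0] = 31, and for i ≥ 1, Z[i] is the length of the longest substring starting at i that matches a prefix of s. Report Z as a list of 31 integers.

Z[0]=31
i=1: outside box; Z[1]=3 extend→box=[1,4)
i=2: min(r-i=2, Z[1]=3)=2; Z[2]=2
i=3: min(r-i=1, Z[2]=2)=1; Z[3]=1
i=4: outside box; Z[4]=0
i=5: outside box; Z[5]=1 extend→box=[5,6)
i=6: outside box; Z[6]=0
i=7: outside box; Z[7]=0
i=8: outside box; Z[8]=0
i=9: outside box; Z[9]=3 extend→box=[9,12)
i=10: min(r-i=2, Z[1]=3)=2; Z[10]=2
i=11: min(r-i=1, Z[2]=2)=1; Z[11]=1
i=12: outside box; Z[12]=0
i=13: outside box; Z[13]=1 extend→box=[13,14)
i=14: outside box; Z[14]=0
i=15: outside box; Z[15]=0
i=16: outside box; Z[16]=0
i=17: outside box; Z[17]=1 extend→box=[17,18)
i=18: outside box; Z[18]=0
i=19: outside box; Z[19]=0
i=20: outside box; Z[20]=0
i=21: outside box; Z[21]=1 extend→box=[21,22)
i=22: outside box; Z[22]=0
i=23: outside box; Z[23]=3 extend→box=[23,26)
i=24: min(r-i=2, Z[1]=3)=2; Z[24]=2
i=25: min(r-i=1, Z[2]=2)=1; Z[25]=1
i=26: outside box; Z[26]=0
i=27: outside box; Z[27]=2 extend→box=[27,29)
i=28: min(r-i=1, Z[1]=3)=1; Z[28]=1
i=29: outside box; Z[29]=0
i=30: outside box; Z[30]=0

[31, 3, 2, 1, 0, 1, 0, 0, 0, 3, 2, 1, 0, 1, 0, 0, 0, 1, 0, 0, 0, 1, 0, 3, 2, 1, 0, 2, 1, 0, 0]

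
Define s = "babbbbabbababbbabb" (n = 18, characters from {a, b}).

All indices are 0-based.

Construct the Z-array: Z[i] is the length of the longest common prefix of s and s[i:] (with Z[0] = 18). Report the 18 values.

[18, 0, 1, 1, 1, 4, 0, 1, 3, 0, 5, 0, 1, 1, 4, 0, 1, 1]

Z[0]=18
i=1: fresh scan; Z[1]=0
i=2: fresh scan; Z[2]=1 grow→box=[2,3)
i=3: fresh scan; Z[3]=1 grow→box=[3,4)
i=4: fresh scan; Z[4]=1 grow→box=[4,5)
i=5: fresh scan; Z[5]=4 grow→box=[5,9)
i=6: min(r-i=3, Z[1]=0)=0; Z[6]=0
i=7: min(r-i=2, Z[2]=1)=1; Z[7]=1
i=8: min(r-i=1, Z[3]=1)=1; Z[8]=3 grow→box=[8,11)
i=9: min(r-i=2, Z[1]=0)=0; Z[9]=0
i=10: min(r-i=1, Z[2]=1)=1; Z[10]=5 grow→box=[10,15)
i=11: min(r-i=4, Z[1]=0)=0; Z[11]=0
i=12: min(r-i=3, Z[2]=1)=1; Z[12]=1
i=13: min(r-i=2, Z[3]=1)=1; Z[13]=1
i=14: min(r-i=1, Z[4]=1)=1; Z[14]=4 grow→box=[14,18)
i=15: min(r-i=3, Z[1]=0)=0; Z[15]=0
i=16: min(r-i=2, Z[2]=1)=1; Z[16]=1
i=17: min(r-i=1, Z[3]=1)=1; Z[17]=1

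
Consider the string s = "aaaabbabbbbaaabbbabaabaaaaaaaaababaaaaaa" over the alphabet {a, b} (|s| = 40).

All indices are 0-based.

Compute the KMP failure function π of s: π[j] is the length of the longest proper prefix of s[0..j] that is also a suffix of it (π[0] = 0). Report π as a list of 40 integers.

π[0] = 0
j=1 s[j]='a': π[1]=1 (border 'a')
j=2 s[j]='a': π[2]=2 (border 'aa')
j=3 s[j]='a': π[3]=3 (border 'aaa')
j=4 s[j]='b': k: 3→2→1→0; π[4]=0 (border '')
j=5 s[j]='b': π[5]=0 (border '')
j=6 s[j]='a': π[6]=1 (border 'a')
j=7 s[j]='b': k: 1→0; π[7]=0 (border '')
j=8 s[j]='b': π[8]=0 (border '')
j=9 s[j]='b': π[9]=0 (border '')
j=10 s[j]='b': π[10]=0 (border '')
j=11 s[j]='a': π[11]=1 (border 'a')
j=12 s[j]='a': π[12]=2 (border 'aa')
j=13 s[j]='a': π[13]=3 (border 'aaa')
j=14 s[j]='b': k: 3→2→1→0; π[14]=0 (border '')
j=15 s[j]='b': π[15]=0 (border '')
j=16 s[j]='b': π[16]=0 (border '')
j=17 s[j]='a': π[17]=1 (border 'a')
j=18 s[j]='b': k: 1→0; π[18]=0 (border '')
j=19 s[j]='a': π[19]=1 (border 'a')
j=20 s[j]='a': π[20]=2 (border 'aa')
j=21 s[j]='b': k: 2→1→0; π[21]=0 (border '')
j=22 s[j]='a': π[22]=1 (border 'a')
j=23 s[j]='a': π[23]=2 (border 'aa')
j=24 s[j]='a': π[24]=3 (border 'aaa')
j=25 s[j]='a': π[25]=4 (border 'aaaa')
j=26 s[j]='a': k: 4→3; π[26]=4 (border 'aaaa')
j=27 s[j]='a': k: 4→3; π[27]=4 (border 'aaaa')
j=28 s[j]='a': k: 4→3; π[28]=4 (border 'aaaa')
j=29 s[j]='a': k: 4→3; π[29]=4 (border 'aaaa')
j=30 s[j]='a': k: 4→3; π[30]=4 (border 'aaaa')
j=31 s[j]='b': π[31]=5 (border 'aaaab')
j=32 s[j]='a': k: 5→0; π[32]=1 (border 'a')
j=33 s[j]='b': k: 1→0; π[33]=0 (border '')
j=34 s[j]='a': π[34]=1 (border 'a')
j=35 s[j]='a': π[35]=2 (border 'aa')
j=36 s[j]='a': π[36]=3 (border 'aaa')
j=37 s[j]='a': π[37]=4 (border 'aaaa')
j=38 s[j]='a': k: 4→3; π[38]=4 (border 'aaaa')
j=39 s[j]='a': k: 4→3; π[39]=4 (border 'aaaa')

[0, 1, 2, 3, 0, 0, 1, 0, 0, 0, 0, 1, 2, 3, 0, 0, 0, 1, 0, 1, 2, 0, 1, 2, 3, 4, 4, 4, 4, 4, 4, 5, 1, 0, 1, 2, 3, 4, 4, 4]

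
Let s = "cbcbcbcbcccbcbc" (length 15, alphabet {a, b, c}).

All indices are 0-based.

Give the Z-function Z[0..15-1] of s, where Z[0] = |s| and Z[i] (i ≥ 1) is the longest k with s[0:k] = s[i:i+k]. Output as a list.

Z[0]=15
i=1: fresh scan; Z[1]=0
i=2: fresh scan; Z[2]=7 extend→box=[2,9)
i=3: min(r-i=6, Z[1]=0)=0; Z[3]=0
i=4: min(r-i=5, Z[2]=7)=5; Z[4]=5
i=5: min(r-i=4, Z[3]=0)=0; Z[5]=0
i=6: min(r-i=3, Z[4]=5)=3; Z[6]=3
i=7: min(r-i=2, Z[5]=0)=0; Z[7]=0
i=8: min(r-i=1, Z[6]=3)=1; Z[8]=1
i=9: fresh scan; Z[9]=1 extend→box=[9,10)
i=10: fresh scan; Z[10]=5 extend→box=[10,15)
i=11: min(r-i=4, Z[1]=0)=0; Z[11]=0
i=12: min(r-i=3, Z[2]=7)=3; Z[12]=3
i=13: min(r-i=2, Z[3]=0)=0; Z[13]=0
i=14: min(r-i=1, Z[4]=5)=1; Z[14]=1

[15, 0, 7, 0, 5, 0, 3, 0, 1, 1, 5, 0, 3, 0, 1]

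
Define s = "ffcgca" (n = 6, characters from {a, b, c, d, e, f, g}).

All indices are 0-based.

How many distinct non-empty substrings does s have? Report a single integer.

19

sorted suffixes:
  #0 SA[0]=5  'a'
  #1 SA[1]=4  'ca'
  #2 SA[2]=2  'cgca'
  #3 SA[3]=1  'fcgca'
  #4 SA[4]=0  'ffcgca'
  #5 SA[5]=3  'gca'

SA = [5, 4, 2, 1, 0, 3]
rank  pair      lcp
   1  s[5:],s[4:]  0  ''
   2  s[4:],s[2:]  1  'c'
   3  s[2:],s[1:]  0  ''
   4  s[1:],s[0:]  1  'f'
   5  s[0:],s[3:]  0  ''

n(n+1)/2 = 6·7/2 = 21
Σ LCP = 0 + 0 + 1 + 0 + 1 + 0 = 2
distinct = 21 − 2 = 19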